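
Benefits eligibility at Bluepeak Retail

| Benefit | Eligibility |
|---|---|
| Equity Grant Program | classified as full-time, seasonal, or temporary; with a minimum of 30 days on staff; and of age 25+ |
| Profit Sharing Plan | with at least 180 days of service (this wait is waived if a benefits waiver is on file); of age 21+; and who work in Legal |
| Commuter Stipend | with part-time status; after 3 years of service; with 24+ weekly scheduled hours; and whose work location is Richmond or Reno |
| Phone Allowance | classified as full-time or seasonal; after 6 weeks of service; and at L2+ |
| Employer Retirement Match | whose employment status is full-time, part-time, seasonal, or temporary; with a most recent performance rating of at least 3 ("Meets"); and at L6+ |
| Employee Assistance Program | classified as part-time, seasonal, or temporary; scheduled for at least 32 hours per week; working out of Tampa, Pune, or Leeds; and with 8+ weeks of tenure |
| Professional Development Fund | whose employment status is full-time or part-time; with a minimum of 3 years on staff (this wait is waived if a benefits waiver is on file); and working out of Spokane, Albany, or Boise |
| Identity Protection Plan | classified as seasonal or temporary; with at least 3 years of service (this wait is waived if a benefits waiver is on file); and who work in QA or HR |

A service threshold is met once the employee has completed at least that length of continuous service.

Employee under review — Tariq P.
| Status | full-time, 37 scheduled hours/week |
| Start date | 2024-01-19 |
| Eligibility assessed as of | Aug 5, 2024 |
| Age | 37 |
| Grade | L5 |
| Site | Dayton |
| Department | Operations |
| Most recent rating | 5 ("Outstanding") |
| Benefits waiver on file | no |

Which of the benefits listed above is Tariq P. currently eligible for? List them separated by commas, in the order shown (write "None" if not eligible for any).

Equity Grant Program, Phone Allowance

Service from 2024-01-19 to Aug 5, 2024: 199 days.
Equity Grant Program — status full-time ✓; service 199 days ≥ 30 days ✓; age 37 ≥ 25 ✓ → eligible.
Profit Sharing Plan — no waiver, service 199 days ≥ 180 days ✓; age 37 ≥ 21 ✓; dept Operations ✗ → not eligible.
Commuter Stipend — status full-time ✗ (requires part-time) → not eligible.
Phone Allowance — status full-time ✓; service 199 days ≥ 6 weeks (≈42 days) ✓; grade L5 ≥ L2 ✓ → eligible.
Employer Retirement Match — status full-time ✓; rating 5 ≥ 3 ✓; grade L5 < L6 ✗ → not eligible.
Employee Assistance Program — status full-time ✗ (requires part-time, seasonal, or temporary) → not eligible.
Professional Development Fund — status full-time ✓; no waiver, service 199 days < 3 years (≈1095 days) ✗ → not eligible.
Identity Protection Plan — status full-time ✗ (requires seasonal or temporary) → not eligible.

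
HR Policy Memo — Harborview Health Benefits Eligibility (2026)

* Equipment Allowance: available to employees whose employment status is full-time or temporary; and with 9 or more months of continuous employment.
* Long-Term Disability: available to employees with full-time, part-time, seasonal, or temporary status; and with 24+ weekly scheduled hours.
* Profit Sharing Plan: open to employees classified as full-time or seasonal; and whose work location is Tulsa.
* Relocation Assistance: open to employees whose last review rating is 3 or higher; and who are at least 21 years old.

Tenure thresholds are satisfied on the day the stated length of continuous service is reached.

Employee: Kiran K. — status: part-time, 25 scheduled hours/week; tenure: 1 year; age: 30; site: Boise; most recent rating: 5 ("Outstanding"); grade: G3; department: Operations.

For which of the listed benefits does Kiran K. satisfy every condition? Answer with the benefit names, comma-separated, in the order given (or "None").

Long-Term Disability, Relocation Assistance

Equipment Allowance — status part-time ✗ (requires full-time or temporary) → not eligible.
Long-Term Disability — status part-time ✓; 25 hrs/wk ≥ 24 ✓ → eligible.
Profit Sharing Plan — status part-time ✗ (requires full-time or seasonal) → not eligible.
Relocation Assistance — rating 5 ≥ 3 ✓; age 30 ≥ 21 ✓ → eligible.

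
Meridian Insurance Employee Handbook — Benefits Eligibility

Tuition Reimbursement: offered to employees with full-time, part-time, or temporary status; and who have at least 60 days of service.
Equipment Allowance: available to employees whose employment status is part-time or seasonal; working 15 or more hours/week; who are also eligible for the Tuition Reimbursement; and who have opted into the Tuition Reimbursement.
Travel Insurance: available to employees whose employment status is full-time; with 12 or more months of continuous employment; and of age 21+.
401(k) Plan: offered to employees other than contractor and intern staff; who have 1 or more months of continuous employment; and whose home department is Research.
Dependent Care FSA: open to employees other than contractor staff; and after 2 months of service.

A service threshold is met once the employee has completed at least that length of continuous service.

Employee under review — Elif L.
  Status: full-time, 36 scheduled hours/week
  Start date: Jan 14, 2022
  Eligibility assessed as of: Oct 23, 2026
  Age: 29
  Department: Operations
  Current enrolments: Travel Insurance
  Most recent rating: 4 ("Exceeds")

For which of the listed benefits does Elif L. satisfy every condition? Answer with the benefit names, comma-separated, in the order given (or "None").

Service from Jan 14, 2022 to Oct 23, 2026: 1743 days.
Tuition Reimbursement — status full-time ✓; service 1743 days ≥ 60 days ✓ → eligible.
Equipment Allowance — status full-time ✗ (requires part-time or seasonal) → not eligible.
Travel Insurance — status full-time ✓; service 1743 days ≥ 12 months (≈360 days) ✓; age 29 ≥ 21 ✓ → eligible.
401(k) Plan — status full-time ✓ (not excluded); service 1743 days ≥ 1 month (≈30 days) ✓; dept Operations ✗ → not eligible.
Dependent Care FSA — status full-time ✓ (not excluded); service 1743 days ≥ 2 months (≈60 days) ✓ → eligible.

Tuition Reimbursement, Travel Insurance, Dependent Care FSA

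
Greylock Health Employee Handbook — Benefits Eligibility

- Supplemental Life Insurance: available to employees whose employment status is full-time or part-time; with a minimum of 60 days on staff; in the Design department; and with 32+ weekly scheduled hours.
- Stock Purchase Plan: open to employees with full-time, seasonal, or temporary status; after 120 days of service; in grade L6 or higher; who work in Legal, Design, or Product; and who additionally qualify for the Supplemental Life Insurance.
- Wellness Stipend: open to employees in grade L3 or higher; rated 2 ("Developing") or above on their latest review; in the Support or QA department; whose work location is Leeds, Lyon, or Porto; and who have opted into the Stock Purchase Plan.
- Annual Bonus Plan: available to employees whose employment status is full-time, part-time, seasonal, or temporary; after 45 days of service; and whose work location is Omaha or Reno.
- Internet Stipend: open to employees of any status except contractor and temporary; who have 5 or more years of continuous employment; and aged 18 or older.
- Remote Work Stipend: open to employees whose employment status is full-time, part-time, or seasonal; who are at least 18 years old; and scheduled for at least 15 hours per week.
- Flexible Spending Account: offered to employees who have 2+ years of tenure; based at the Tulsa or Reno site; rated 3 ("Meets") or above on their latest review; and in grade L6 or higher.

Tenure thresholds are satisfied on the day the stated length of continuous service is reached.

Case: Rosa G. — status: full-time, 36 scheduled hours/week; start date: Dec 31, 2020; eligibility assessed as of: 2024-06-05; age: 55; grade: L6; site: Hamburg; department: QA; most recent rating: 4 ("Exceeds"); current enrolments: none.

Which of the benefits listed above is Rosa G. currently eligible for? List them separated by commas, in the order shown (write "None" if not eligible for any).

Remote Work Stipend

Service from Dec 31, 2020 to 2024-06-05: 1252 days.
Supplemental Life Insurance — status full-time ✓; service 1252 days ≥ 60 days ✓; dept QA ✗ → not eligible.
Stock Purchase Plan — status full-time ✓; service 1252 days ≥ 120 days ✓; grade L6 ≥ L6 ✓; dept QA ✗ → not eligible.
Wellness Stipend — grade L6 ≥ L3 ✓; rating 4 ≥ 2 ✓; dept QA ✓; site Hamburg ✗ (not Leeds, Lyon, or Porto) → not eligible.
Annual Bonus Plan — status full-time ✓; service 1252 days ≥ 45 days ✓; site Hamburg ✗ (not Omaha or Reno) → not eligible.
Internet Stipend — status full-time ✓ (not excluded); service 1252 days < 5 years (≈1825 days) ✗ → not eligible.
Remote Work Stipend — status full-time ✓; age 55 ≥ 18 ✓; 36 hrs/wk ≥ 15 ✓ → eligible.
Flexible Spending Account — service 1252 days ≥ 2 years (≈730 days) ✓; site Hamburg ✗ (not Tulsa or Reno) → not eligible.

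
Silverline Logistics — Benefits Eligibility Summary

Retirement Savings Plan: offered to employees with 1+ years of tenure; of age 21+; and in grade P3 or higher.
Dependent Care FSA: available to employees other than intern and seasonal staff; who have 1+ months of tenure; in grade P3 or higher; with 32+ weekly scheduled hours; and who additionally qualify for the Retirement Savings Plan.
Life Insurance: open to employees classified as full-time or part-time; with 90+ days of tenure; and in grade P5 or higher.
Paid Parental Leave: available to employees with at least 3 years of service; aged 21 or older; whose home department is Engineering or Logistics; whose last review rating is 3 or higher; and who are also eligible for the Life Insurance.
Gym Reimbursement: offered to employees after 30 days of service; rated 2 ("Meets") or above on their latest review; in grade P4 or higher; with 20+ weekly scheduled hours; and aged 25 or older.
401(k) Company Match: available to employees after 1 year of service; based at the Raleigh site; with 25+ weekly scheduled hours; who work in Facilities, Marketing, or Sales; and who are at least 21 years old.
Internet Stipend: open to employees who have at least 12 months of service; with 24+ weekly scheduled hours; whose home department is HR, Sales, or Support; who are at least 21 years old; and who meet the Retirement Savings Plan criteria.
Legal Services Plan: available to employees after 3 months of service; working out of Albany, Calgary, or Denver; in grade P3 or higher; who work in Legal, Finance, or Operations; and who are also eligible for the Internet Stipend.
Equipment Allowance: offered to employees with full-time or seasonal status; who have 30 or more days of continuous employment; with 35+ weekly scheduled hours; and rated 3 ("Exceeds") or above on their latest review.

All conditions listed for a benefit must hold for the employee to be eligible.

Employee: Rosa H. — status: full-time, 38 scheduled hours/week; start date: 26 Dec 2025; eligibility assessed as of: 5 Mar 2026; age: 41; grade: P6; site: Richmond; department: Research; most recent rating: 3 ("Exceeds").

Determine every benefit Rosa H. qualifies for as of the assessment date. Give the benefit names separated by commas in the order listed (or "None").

Gym Reimbursement, Equipment Allowance

Service from 26 Dec 2025 to 5 Mar 2026: 69 days.
Retirement Savings Plan — service 69 days < 1 year (≈365 days) ✗ → not eligible.
Dependent Care FSA — status full-time ✓ (not excluded); service 69 days ≥ 1 month (≈30 days) ✓; grade P6 ≥ P3 ✓; 38 hrs/wk ≥ 32 ✓; not eligible for Retirement Savings Plan ✗ → not eligible.
Life Insurance — status full-time ✓; service 69 days < 90 days ✗ → not eligible.
Paid Parental Leave — service 69 days < 3 years (≈1095 days) ✗ → not eligible.
Gym Reimbursement — service 69 days ≥ 30 days ✓; rating 3 ≥ 2 ✓; grade P6 ≥ P4 ✓; 38 hrs/wk ≥ 20 ✓; age 41 ≥ 25 ✓ → eligible.
401(k) Company Match — service 69 days < 1 year (≈365 days) ✗ → not eligible.
Internet Stipend — service 69 days < 12 months (≈360 days) ✗ → not eligible.
Legal Services Plan — service 69 days < 3 months (≈90 days) ✗ → not eligible.
Equipment Allowance — status full-time ✓; service 69 days ≥ 30 days ✓; 38 hrs/wk ≥ 35 ✓; rating 3 ≥ 3 ✓ → eligible.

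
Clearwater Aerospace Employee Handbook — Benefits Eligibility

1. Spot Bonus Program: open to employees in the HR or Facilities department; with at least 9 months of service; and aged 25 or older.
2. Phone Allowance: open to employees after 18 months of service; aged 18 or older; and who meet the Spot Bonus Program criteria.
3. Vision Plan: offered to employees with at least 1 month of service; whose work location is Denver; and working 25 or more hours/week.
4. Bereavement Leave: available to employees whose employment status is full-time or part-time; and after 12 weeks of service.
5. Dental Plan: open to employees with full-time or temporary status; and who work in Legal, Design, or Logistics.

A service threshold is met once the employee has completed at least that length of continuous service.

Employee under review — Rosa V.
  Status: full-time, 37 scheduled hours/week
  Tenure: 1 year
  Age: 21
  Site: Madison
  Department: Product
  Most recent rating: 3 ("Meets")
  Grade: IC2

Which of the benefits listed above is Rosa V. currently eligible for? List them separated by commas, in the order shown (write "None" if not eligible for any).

Spot Bonus Program — dept Product ✗ → not eligible.
Phone Allowance — service 1 year < 18 months (≈540 days) ✗ → not eligible.
Vision Plan — service 1 year ≥ 1 month (≈30 days) ✓; site Madison ✗ (not Denver) → not eligible.
Bereavement Leave — status full-time ✓; service 1 year ≥ 12 weeks (≈84 days) ✓ → eligible.
Dental Plan — status full-time ✓; dept Product ✗ → not eligible.

Bereavement Leave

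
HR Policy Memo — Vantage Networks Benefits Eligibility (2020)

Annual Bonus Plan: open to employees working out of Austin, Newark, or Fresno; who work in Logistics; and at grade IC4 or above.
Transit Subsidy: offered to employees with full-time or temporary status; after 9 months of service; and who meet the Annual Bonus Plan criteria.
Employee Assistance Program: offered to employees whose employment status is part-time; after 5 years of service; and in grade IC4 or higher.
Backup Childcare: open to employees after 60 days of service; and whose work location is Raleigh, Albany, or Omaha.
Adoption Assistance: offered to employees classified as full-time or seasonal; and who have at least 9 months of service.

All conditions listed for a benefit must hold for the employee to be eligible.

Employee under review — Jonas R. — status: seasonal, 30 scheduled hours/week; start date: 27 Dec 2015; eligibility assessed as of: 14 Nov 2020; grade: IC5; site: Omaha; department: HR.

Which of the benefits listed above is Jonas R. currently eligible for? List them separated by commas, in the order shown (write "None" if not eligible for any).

Service from 27 Dec 2015 to 14 Nov 2020: 1784 days.
Annual Bonus Plan — site Omaha ✗ (not Austin, Newark, or Fresno) → not eligible.
Transit Subsidy — status seasonal ✗ (requires full-time or temporary) → not eligible.
Employee Assistance Program — status seasonal ✗ (requires part-time) → not eligible.
Backup Childcare — service 1784 days ≥ 60 days ✓; site Omaha ✓ → eligible.
Adoption Assistance — status seasonal ✓; service 1784 days ≥ 9 months (≈270 days) ✓ → eligible.

Backup Childcare, Adoption Assistance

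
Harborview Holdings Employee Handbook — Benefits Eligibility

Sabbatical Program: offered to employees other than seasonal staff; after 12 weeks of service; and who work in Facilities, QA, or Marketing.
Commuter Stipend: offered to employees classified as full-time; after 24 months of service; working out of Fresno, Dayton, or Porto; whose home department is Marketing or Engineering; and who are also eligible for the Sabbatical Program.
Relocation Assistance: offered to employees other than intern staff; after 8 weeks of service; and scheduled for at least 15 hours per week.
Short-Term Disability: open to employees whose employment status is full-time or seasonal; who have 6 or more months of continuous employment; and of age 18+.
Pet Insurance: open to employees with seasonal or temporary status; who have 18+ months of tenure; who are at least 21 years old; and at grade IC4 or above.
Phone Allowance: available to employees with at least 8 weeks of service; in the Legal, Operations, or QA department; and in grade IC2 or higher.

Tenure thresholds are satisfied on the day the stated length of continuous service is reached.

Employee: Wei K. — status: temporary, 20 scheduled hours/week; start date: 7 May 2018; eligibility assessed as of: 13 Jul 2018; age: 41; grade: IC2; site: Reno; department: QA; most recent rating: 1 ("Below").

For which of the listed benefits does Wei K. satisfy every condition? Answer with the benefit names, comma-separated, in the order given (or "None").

Relocation Assistance, Phone Allowance

Service from 7 May 2018 to 13 Jul 2018: 67 days.
Sabbatical Program — status temporary ✓ (not excluded); service 67 days < 12 weeks (≈84 days) ✗ → not eligible.
Commuter Stipend — status temporary ✗ (requires full-time) → not eligible.
Relocation Assistance — status temporary ✓ (not excluded); service 67 days ≥ 8 weeks (≈56 days) ✓; 20 hrs/wk ≥ 15 ✓ → eligible.
Short-Term Disability — status temporary ✗ (requires full-time or seasonal) → not eligible.
Pet Insurance — status temporary ✓; service 67 days < 18 months (≈540 days) ✗ → not eligible.
Phone Allowance — service 67 days ≥ 8 weeks (≈56 days) ✓; dept QA ✓; grade IC2 ≥ IC2 ✓ → eligible.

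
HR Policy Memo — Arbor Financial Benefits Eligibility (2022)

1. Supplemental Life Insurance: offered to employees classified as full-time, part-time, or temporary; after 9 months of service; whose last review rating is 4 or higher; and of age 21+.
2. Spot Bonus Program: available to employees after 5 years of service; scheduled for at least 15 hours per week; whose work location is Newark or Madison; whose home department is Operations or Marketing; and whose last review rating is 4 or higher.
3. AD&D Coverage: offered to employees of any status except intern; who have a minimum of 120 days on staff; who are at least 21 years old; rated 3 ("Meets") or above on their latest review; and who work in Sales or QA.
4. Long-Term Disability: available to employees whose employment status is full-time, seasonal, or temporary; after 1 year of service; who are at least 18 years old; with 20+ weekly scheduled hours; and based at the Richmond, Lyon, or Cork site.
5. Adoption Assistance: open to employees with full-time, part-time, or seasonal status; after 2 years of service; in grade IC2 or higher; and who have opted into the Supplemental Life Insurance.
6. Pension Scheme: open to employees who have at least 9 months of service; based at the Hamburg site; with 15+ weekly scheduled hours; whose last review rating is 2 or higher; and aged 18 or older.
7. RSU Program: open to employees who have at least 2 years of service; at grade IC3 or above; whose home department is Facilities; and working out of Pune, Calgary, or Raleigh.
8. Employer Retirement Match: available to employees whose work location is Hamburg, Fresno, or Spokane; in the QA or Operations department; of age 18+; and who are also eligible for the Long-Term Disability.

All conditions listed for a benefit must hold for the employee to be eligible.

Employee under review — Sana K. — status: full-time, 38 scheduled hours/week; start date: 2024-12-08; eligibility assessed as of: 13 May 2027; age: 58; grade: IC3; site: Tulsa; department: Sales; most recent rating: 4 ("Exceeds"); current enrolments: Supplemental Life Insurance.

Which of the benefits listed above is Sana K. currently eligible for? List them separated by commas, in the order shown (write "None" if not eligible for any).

Supplemental Life Insurance, AD&D Coverage, Adoption Assistance

Service from 2024-12-08 to 13 May 2027: 886 days.
Supplemental Life Insurance — status full-time ✓; service 886 days ≥ 9 months (≈270 days) ✓; rating 4 ≥ 4 ✓; age 58 ≥ 21 ✓ → eligible.
Spot Bonus Program — service 886 days < 5 years (≈1825 days) ✗ → not eligible.
AD&D Coverage — status full-time ✓ (not excluded); service 886 days ≥ 120 days ✓; age 58 ≥ 21 ✓; rating 4 ≥ 3 ✓; dept Sales ✓ → eligible.
Long-Term Disability — status full-time ✓; service 886 days ≥ 1 year (≈365 days) ✓; age 58 ≥ 18 ✓; 38 hrs/wk ≥ 20 ✓; site Tulsa ✗ (not Richmond, Lyon, or Cork) → not eligible.
Adoption Assistance — status full-time ✓; service 886 days ≥ 2 years (≈730 days) ✓; grade IC3 ≥ IC2 ✓; enrolled in Supplemental Life Insurance ✓ → eligible.
Pension Scheme — service 886 days ≥ 9 months (≈270 days) ✓; site Tulsa ✗ (not Hamburg) → not eligible.
RSU Program — service 886 days ≥ 2 years (≈730 days) ✓; grade IC3 ≥ IC3 ✓; dept Sales ✗ → not eligible.
Employer Retirement Match — site Tulsa ✗ (not Hamburg, Fresno, or Spokane) → not eligible.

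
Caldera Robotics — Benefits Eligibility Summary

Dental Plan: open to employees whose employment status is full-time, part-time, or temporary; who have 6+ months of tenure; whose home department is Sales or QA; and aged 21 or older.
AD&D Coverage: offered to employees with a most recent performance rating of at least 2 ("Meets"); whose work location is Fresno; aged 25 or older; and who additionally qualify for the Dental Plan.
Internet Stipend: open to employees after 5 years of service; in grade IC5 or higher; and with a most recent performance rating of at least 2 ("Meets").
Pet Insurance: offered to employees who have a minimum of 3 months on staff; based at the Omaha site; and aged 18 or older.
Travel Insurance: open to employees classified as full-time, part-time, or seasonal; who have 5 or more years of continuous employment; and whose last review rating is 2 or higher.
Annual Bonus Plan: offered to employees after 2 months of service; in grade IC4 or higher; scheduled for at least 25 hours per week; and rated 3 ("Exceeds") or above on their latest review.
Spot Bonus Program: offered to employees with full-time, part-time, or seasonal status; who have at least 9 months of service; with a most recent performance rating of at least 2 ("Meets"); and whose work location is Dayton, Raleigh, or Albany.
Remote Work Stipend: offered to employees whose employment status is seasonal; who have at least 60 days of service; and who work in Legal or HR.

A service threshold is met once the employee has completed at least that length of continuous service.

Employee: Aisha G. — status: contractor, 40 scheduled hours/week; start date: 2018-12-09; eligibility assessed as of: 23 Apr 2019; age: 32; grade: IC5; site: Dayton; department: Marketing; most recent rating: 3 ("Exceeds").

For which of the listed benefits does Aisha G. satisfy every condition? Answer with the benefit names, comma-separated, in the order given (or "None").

Annual Bonus Plan

Service from 2018-12-09 to 23 Apr 2019: 135 days.
Dental Plan — status contractor ✗ (requires full-time, part-time, or temporary) → not eligible.
AD&D Coverage — rating 3 ≥ 2 ✓; site Dayton ✗ (not Fresno) → not eligible.
Internet Stipend — service 135 days < 5 years (≈1825 days) ✗ → not eligible.
Pet Insurance — service 135 days ≥ 3 months (≈90 days) ✓; site Dayton ✗ (not Omaha) → not eligible.
Travel Insurance — status contractor ✗ (requires full-time, part-time, or seasonal) → not eligible.
Annual Bonus Plan — service 135 days ≥ 2 months (≈60 days) ✓; grade IC5 ≥ IC4 ✓; 40 hrs/wk ≥ 25 ✓; rating 3 ≥ 3 ✓ → eligible.
Spot Bonus Program — status contractor ✗ (requires full-time, part-time, or seasonal) → not eligible.
Remote Work Stipend — status contractor ✗ (requires seasonal) → not eligible.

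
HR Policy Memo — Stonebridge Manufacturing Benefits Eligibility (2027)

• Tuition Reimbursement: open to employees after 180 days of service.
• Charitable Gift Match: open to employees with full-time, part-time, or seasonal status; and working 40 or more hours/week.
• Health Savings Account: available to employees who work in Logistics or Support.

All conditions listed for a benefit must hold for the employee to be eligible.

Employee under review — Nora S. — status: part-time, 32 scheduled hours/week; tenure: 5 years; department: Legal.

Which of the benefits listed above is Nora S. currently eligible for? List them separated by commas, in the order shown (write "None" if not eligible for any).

Tuition Reimbursement — service 5 years ≥ 180 days ✓ → eligible.
Charitable Gift Match — status part-time ✓; 32 hrs/wk < 40 ✗ → not eligible.
Health Savings Account — dept Legal ✗ → not eligible.

Tuition Reimbursement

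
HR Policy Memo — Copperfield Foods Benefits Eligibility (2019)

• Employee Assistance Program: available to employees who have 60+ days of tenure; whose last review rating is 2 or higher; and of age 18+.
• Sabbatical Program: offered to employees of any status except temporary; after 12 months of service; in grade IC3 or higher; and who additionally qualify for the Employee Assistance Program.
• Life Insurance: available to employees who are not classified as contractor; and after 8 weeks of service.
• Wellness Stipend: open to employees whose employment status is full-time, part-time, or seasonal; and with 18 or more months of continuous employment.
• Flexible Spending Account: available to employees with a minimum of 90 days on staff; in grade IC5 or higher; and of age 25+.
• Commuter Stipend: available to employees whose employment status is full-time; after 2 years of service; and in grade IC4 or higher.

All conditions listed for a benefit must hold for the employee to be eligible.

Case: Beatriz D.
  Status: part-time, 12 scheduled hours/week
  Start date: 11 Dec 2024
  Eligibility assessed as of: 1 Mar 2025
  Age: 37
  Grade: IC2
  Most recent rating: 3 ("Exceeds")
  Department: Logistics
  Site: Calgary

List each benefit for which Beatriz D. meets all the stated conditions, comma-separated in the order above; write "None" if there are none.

Employee Assistance Program, Life Insurance

Service from 11 Dec 2024 to 1 Mar 2025: 80 days.
Employee Assistance Program — service 80 days ≥ 60 days ✓; rating 3 ≥ 2 ✓; age 37 ≥ 18 ✓ → eligible.
Sabbatical Program — status part-time ✓ (not excluded); service 80 days < 12 months (≈360 days) ✗ → not eligible.
Life Insurance — status part-time ✓ (not excluded); service 80 days ≥ 8 weeks (≈56 days) ✓ → eligible.
Wellness Stipend — status part-time ✓; service 80 days < 18 months (≈540 days) ✗ → not eligible.
Flexible Spending Account — service 80 days < 90 days ✗ → not eligible.
Commuter Stipend — status part-time ✗ (requires full-time) → not eligible.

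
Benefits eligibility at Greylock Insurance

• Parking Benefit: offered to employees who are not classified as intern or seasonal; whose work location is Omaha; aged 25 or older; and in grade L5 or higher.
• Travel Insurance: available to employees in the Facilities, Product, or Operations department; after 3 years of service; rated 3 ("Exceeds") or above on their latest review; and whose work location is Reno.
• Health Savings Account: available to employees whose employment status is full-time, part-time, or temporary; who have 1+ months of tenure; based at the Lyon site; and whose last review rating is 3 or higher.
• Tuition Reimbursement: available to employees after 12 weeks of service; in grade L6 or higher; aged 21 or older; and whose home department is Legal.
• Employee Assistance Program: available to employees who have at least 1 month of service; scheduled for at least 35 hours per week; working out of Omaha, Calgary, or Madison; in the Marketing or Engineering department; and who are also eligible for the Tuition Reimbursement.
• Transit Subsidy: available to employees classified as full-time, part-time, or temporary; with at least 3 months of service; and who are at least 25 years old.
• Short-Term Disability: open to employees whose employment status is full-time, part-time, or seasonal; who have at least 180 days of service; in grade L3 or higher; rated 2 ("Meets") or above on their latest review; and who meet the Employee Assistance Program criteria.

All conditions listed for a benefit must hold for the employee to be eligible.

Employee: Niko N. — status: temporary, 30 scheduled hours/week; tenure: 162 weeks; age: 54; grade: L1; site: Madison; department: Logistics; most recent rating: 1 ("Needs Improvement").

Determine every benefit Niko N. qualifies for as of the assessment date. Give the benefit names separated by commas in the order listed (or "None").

Parking Benefit — status temporary ✓ (not excluded); site Madison ✗ (not Omaha) → not eligible.
Travel Insurance — dept Logistics ✗ → not eligible.
Health Savings Account — status temporary ✓; service 162 weeks ≥ 1 month (≈30 days) ✓; site Madison ✗ (not Lyon) → not eligible.
Tuition Reimbursement — service 162 weeks ≥ 12 weeks ✓; grade L1 < L6 ✗ → not eligible.
Employee Assistance Program — service 162 weeks ≥ 1 month (≈30 days) ✓; 30 hrs/wk < 35 ✗ → not eligible.
Transit Subsidy — status temporary ✓; service 162 weeks ≥ 3 months (≈90 days) ✓; age 54 ≥ 25 ✓ → eligible.
Short-Term Disability — status temporary ✗ (requires full-time, part-time, or seasonal) → not eligible.

Transit Subsidy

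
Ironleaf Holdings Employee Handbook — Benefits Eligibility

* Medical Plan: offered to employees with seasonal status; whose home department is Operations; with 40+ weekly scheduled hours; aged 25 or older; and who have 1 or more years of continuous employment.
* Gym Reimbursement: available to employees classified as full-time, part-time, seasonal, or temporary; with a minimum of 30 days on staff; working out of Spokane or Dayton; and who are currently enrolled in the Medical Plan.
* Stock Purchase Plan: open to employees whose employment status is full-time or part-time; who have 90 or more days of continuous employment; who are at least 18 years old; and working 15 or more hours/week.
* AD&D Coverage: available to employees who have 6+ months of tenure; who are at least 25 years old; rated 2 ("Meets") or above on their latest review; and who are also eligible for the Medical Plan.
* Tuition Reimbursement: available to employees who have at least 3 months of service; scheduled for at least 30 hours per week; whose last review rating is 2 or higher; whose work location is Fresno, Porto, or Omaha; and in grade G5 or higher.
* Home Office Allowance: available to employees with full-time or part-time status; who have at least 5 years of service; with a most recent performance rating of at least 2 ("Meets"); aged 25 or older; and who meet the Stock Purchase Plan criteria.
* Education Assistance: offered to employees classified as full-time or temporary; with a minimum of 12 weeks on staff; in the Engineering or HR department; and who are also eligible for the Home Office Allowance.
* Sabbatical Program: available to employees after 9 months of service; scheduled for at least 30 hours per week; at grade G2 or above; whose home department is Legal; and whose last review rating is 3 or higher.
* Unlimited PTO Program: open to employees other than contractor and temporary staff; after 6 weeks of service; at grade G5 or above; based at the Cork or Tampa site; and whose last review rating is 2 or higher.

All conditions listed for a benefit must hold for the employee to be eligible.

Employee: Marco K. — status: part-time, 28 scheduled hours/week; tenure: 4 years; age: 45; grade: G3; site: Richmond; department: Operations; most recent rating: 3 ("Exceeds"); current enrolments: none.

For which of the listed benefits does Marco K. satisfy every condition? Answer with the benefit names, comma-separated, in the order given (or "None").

Stock Purchase Plan

Medical Plan — status part-time ✗ (requires seasonal) → not eligible.
Gym Reimbursement — status part-time ✓; service 4 years ≥ 30 days ✓; site Richmond ✗ (not Spokane or Dayton) → not eligible.
Stock Purchase Plan — status part-time ✓; service 4 years ≥ 90 days ✓; age 45 ≥ 18 ✓; 28 hrs/wk ≥ 15 ✓ → eligible.
AD&D Coverage — service 4 years ≥ 6 months (≈180 days) ✓; age 45 ≥ 25 ✓; rating 3 ≥ 2 ✓; not eligible for Medical Plan ✗ → not eligible.
Tuition Reimbursement — service 4 years ≥ 3 months (≈90 days) ✓; 28 hrs/wk < 30 ✗ → not eligible.
Home Office Allowance — status part-time ✓; service 4 years < 5 years ✗ → not eligible.
Education Assistance — status part-time ✗ (requires full-time or temporary) → not eligible.
Sabbatical Program — service 4 years ≥ 9 months (≈270 days) ✓; 28 hrs/wk < 30 ✗ → not eligible.
Unlimited PTO Program — status part-time ✓ (not excluded); service 4 years ≥ 6 weeks (≈42 days) ✓; grade G3 < G5 ✗ → not eligible.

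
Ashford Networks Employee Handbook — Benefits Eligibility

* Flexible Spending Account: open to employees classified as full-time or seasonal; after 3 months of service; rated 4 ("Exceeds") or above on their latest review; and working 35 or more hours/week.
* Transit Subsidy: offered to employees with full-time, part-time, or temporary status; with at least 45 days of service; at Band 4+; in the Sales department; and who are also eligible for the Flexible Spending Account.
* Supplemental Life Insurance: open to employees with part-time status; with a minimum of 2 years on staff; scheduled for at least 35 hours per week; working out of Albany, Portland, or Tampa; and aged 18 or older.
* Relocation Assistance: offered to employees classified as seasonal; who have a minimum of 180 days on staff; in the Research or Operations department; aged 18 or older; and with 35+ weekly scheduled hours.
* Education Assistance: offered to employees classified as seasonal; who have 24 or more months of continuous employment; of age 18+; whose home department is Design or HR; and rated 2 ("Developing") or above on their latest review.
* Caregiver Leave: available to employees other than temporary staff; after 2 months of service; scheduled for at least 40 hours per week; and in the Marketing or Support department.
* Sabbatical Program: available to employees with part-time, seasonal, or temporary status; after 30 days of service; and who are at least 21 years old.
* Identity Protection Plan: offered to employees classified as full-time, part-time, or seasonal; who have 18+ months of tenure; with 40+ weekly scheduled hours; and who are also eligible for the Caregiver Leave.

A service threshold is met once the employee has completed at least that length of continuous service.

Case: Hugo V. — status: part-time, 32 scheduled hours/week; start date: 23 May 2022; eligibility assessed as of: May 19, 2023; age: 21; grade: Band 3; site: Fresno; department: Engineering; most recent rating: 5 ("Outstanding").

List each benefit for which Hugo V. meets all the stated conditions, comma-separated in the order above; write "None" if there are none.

Service from 23 May 2022 to May 19, 2023: 361 days.
Flexible Spending Account — status part-time ✗ (requires full-time or seasonal) → not eligible.
Transit Subsidy — status part-time ✓; service 361 days ≥ 45 days ✓; grade Band 3 < Band 4 ✗ → not eligible.
Supplemental Life Insurance — status part-time ✓; service 361 days < 2 years (≈730 days) ✗ → not eligible.
Relocation Assistance — status part-time ✗ (requires seasonal) → not eligible.
Education Assistance — status part-time ✗ (requires seasonal) → not eligible.
Caregiver Leave — status part-time ✓ (not excluded); service 361 days ≥ 2 months (≈60 days) ✓; 32 hrs/wk < 40 ✗ → not eligible.
Sabbatical Program — status part-time ✓; service 361 days ≥ 30 days ✓; age 21 ≥ 21 ✓ → eligible.
Identity Protection Plan — status part-time ✓; service 361 days < 18 months (≈540 days) ✗ → not eligible.

Sabbatical Program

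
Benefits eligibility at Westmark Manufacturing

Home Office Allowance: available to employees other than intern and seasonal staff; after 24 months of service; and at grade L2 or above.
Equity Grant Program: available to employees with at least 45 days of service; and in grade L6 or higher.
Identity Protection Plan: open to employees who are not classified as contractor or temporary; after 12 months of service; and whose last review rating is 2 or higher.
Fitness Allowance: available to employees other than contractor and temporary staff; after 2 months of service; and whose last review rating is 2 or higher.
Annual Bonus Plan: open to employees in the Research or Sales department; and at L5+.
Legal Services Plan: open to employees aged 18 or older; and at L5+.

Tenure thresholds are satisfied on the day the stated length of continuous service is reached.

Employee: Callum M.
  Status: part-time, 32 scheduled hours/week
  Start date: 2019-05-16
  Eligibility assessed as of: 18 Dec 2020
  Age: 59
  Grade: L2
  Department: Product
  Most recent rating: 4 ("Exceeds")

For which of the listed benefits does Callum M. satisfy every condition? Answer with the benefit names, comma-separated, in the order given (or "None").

Identity Protection Plan, Fitness Allowance

Service from 2019-05-16 to 18 Dec 2020: 582 days.
Home Office Allowance — status part-time ✓ (not excluded); service 582 days < 24 months (≈720 days) ✗ → not eligible.
Equity Grant Program — service 582 days ≥ 45 days ✓; grade L2 < L6 ✗ → not eligible.
Identity Protection Plan — status part-time ✓ (not excluded); service 582 days ≥ 12 months (≈360 days) ✓; rating 4 ≥ 2 ✓ → eligible.
Fitness Allowance — status part-time ✓ (not excluded); service 582 days ≥ 2 months (≈60 days) ✓; rating 4 ≥ 2 ✓ → eligible.
Annual Bonus Plan — dept Product ✗ → not eligible.
Legal Services Plan — age 59 ≥ 18 ✓; grade L2 < L5 ✗ → not eligible.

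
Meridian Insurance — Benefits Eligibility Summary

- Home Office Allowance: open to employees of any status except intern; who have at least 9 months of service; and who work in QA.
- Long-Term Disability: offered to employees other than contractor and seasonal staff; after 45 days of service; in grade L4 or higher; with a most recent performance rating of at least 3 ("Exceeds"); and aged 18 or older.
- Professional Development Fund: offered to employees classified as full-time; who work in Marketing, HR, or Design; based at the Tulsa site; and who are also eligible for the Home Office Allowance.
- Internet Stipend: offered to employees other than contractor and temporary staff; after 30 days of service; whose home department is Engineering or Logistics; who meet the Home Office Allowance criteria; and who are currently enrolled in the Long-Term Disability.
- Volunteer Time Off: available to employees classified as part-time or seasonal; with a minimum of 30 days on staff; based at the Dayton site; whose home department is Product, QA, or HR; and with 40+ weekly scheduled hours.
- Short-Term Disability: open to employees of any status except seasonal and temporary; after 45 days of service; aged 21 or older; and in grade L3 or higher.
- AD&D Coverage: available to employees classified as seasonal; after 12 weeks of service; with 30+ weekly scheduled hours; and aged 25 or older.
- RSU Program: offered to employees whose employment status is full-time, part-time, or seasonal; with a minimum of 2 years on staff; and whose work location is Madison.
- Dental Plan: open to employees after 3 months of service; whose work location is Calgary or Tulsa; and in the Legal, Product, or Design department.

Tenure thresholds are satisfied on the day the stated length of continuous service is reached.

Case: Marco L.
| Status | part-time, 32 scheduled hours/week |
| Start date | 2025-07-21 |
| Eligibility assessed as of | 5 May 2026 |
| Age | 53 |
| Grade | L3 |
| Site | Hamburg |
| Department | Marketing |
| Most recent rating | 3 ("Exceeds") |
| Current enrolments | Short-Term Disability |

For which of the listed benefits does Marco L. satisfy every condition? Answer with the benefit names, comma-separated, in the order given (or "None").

Service from 2025-07-21 to 5 May 2026: 288 days.
Home Office Allowance — status part-time ✓ (not excluded); service 288 days ≥ 9 months (≈270 days) ✓; dept Marketing ✗ → not eligible.
Long-Term Disability — status part-time ✓ (not excluded); service 288 days ≥ 45 days ✓; grade L3 < L4 ✗ → not eligible.
Professional Development Fund — status part-time ✗ (requires full-time) → not eligible.
Internet Stipend — status part-time ✓ (not excluded); service 288 days ≥ 30 days ✓; dept Marketing ✗ → not eligible.
Volunteer Time Off — status part-time ✓; service 288 days ≥ 30 days ✓; site Hamburg ✗ (not Dayton) → not eligible.
Short-Term Disability — status part-time ✓ (not excluded); service 288 days ≥ 45 days ✓; age 53 ≥ 21 ✓; grade L3 ≥ L3 ✓ → eligible.
AD&D Coverage — status part-time ✗ (requires seasonal) → not eligible.
RSU Program — status part-time ✓; service 288 days < 2 years (≈730 days) ✗ → not eligible.
Dental Plan — service 288 days ≥ 3 months (≈90 days) ✓; site Hamburg ✗ (not Calgary or Tulsa) → not eligible.

Short-Term Disability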